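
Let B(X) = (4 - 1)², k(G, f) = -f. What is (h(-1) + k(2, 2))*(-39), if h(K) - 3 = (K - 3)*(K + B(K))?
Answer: 1209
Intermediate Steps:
B(X) = 9 (B(X) = 3² = 9)
h(K) = 3 + (-3 + K)*(9 + K) (h(K) = 3 + (K - 3)*(K + 9) = 3 + (-3 + K)*(9 + K))
(h(-1) + k(2, 2))*(-39) = ((-24 + (-1)² + 6*(-1)) - 1*2)*(-39) = ((-24 + 1 - 6) - 2)*(-39) = (-29 - 2)*(-39) = -31*(-39) = 1209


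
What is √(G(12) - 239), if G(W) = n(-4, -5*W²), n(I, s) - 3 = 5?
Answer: I*√231 ≈ 15.199*I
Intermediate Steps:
n(I, s) = 8 (n(I, s) = 3 + 5 = 8)
G(W) = 8
√(G(12) - 239) = √(8 - 239) = √(-231) = I*√231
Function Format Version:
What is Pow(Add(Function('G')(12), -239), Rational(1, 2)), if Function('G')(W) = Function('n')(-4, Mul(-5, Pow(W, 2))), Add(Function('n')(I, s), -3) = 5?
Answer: Mul(I, Pow(231, Rational(1, 2))) ≈ Mul(15.199, I)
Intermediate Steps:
Function('n')(I, s) = 8 (Function('n')(I, s) = Add(3, 5) = 8)
Function('G')(W) = 8
Pow(Add(Function('G')(12), -239), Rational(1, 2)) = Pow(Add(8, -239), Rational(1, 2)) = Pow(-231, Rational(1, 2)) = Mul(I, Pow(231, Rational(1, 2)))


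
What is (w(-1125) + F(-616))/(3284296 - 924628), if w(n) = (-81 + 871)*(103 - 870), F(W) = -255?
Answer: -606185/2359668 ≈ -0.25689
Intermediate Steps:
w(n) = -605930 (w(n) = 790*(-767) = -605930)
(w(-1125) + F(-616))/(3284296 - 924628) = (-605930 - 255)/(3284296 - 924628) = -606185/2359668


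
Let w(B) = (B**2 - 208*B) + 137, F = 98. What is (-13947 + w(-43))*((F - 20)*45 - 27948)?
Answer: 73729446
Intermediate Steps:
w(B) = 137 + B**2 - 208*B
(-13947 + w(-43))*((F - 20)*45 - 27948) = (-13947 + (137 + (-43)**2 - 208*(-43)))*((98 - 20)*45 - 27948) = (-13947 + (137 + 1849 + 8944))*(78*45 - 27948) = (-13947 + 10930)*(3510 - 27948) = -3017*(-24438) = 73729446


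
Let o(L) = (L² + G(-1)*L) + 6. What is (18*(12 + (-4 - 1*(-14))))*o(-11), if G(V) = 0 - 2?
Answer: 59004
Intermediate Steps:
G(V) = -2
o(L) = 6 + L² - 2*L (o(L) = (L² - 2*L) + 6 = 6 + L² - 2*L)
(18*(12 + (-4 - 1*(-14))))*o(-11) = (18*(12 + (-4 - 1*(-14))))*(6 + (-11)² - 2*(-11)) = (18*(12 + (-4 + 14)))*(6 + 121 + 22) = (18*(12 + 10))*149 = (18*22)*149 = 396*149 = 59004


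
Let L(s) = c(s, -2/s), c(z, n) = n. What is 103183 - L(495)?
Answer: 51075587/495 ≈ 1.0318e+5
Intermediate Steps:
L(s) = -2/s
103183 - L(495) = 103183 - (-2)/495 = 103183 - 1*(-2/495) = 103183 + 2/495 = 51075587/495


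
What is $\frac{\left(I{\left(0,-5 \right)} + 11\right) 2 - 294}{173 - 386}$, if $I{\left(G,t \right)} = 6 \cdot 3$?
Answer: $\frac{236}{213} \approx 1.108$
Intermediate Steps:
$I{\left(G,t \right)} = 18$
$\frac{\left(I{\left(0,-5 \right)} + 11\right) 2 - 294}{173 - 386} = \frac{\left(18 + 11\right) 2 - 294}{173 - 386} = \frac{29 \cdot 2 - 294}{-213} = \left(58 - 294\right) \left(- \frac{1}{213}\right) = \left(-236\right) \left(- \frac{1}{213}\right) = \frac{236}{213}$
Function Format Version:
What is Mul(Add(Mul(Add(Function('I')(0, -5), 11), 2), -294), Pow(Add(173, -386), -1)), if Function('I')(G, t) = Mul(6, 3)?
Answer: Rational(236, 213) ≈ 1.1080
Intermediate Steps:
Function('I')(G, t) = 18
Mul(Add(Mul(Add(Function('I')(0, -5), 11), 2), -294), Pow(Add(173, -386), -1)) = Mul(Add(Mul(Add(18, 11), 2), -294), Pow(Add(173, -386), -1)) = Mul(Add(Mul(29, 2), -294), Pow(-213, -1)) = Mul(Add(58, -294), Rational(-1, 213)) = Mul(-236, Rational(-1, 213)) = Rational(236, 213)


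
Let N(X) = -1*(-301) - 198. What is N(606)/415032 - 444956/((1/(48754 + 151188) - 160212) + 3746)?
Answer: 4102967451834853/1442656994996008 ≈ 2.8440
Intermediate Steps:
N(X) = 103 (N(X) = 301 - 198 = 103)
N(606)/415032 - 444956/((1/(48754 + 151188) - 160212) + 3746) = 103/415032 - 444956/((1/(48754 + 151188) - 160212) + 3746) = 103*(1/415032) - 444956/((1/199942 - 160212) + 3746) = 103/415032 - 444956/((1/199942 - 160212) + 3746) = 103/415032 - 444956/(-32033107703/199942 + 3746) = 103/415032 - 444956/(-31284124971/199942) = 103/415032 - 444956*(-199942/31284124971) = 103/415032 + 88965392552/31284124971 = 4102967451834853/1442656994996008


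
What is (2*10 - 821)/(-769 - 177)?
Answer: 801/946 ≈ 0.84672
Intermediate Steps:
(2*10 - 821)/(-769 - 177) = (20 - 821)/(-946) = -801*(-1/946) = 801/946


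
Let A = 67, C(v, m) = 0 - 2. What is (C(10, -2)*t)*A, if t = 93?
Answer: -12462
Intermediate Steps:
C(v, m) = -2
(C(10, -2)*t)*A = -2*93*67 = -186*67 = -12462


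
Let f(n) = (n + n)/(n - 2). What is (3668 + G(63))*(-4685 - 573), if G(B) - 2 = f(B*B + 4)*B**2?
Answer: -22041174632/361 ≈ -6.1056e+7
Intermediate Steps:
f(n) = 2*n/(-2 + n) (f(n) = (2*n)/(-2 + n) = 2*n/(-2 + n))
G(B) = 2 + 2*B**2*(4 + B**2)/(2 + B**2) (G(B) = 2 + (2*(B*B + 4)/(-2 + (B*B + 4)))*B**2 = 2 + (2*(B**2 + 4)/(-2 + (B**2 + 4)))*B**2 = 2 + (2*(4 + B**2)/(-2 + (4 + B**2)))*B**2 = 2 + (2*(4 + B**2)/(2 + B**2))*B**2 = 2 + 2*B**2*(4 + B**2)/(2 + B**2))
(3668 + G(63))*(-4685 - 573) = (3668 + 2*(2 + 63**4 + 5*63**2)/(2 + 63**2))*(-4685 - 573) = (3668 + 2*(2 + 15752961 + 5*3969)/(2 + 3969))*(-5258) = (3668 + 2*(2 + 15752961 + 19845)/3971)*(-5258) = (3668 + 2*(1/3971)*15772808)*(-5258) = (3668 + 31545616/3971)*(-5258) = (46111244/3971)*(-5258) = -22041174632/361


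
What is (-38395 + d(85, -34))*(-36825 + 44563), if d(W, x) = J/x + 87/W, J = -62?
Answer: -25251670754/85 ≈ -2.9708e+8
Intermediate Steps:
d(W, x) = -62/x + 87/W
(-38395 + d(85, -34))*(-36825 + 44563) = (-38395 + (-62/(-34) + 87/85))*(-36825 + 44563) = (-38395 + (-62*(-1/34) + 87*(1/85)))*7738 = (-38395 + (31/17 + 87/85))*7738 = (-38395 + 242/85)*7738 = -3263333/85*7738 = -25251670754/85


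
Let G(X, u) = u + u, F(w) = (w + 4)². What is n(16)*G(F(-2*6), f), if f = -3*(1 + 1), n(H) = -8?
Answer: 96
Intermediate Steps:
F(w) = (4 + w)²
f = -6 (f = -3*2 = -6)
G(X, u) = 2*u
n(16)*G(F(-2*6), f) = -16*(-6) = -8*(-12) = 96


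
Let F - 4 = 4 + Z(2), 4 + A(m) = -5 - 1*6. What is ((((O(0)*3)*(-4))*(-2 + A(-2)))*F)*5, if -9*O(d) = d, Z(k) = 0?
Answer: 0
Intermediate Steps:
O(d) = -d/9
A(m) = -15 (A(m) = -4 + (-5 - 1*6) = -4 + (-5 - 6) = -4 - 11 = -15)
F = 8 (F = 4 + (4 + 0) = 4 + 4 = 8)
((((O(0)*3)*(-4))*(-2 + A(-2)))*F)*5 = ((((-1/9*0*3)*(-4))*(-2 - 15))*8)*5 = ((((0*3)*(-4))*(-17))*8)*5 = (((0*(-4))*(-17))*8)*5 = ((0*(-17))*8)*5 = (0*8)*5 = 0*5 = 0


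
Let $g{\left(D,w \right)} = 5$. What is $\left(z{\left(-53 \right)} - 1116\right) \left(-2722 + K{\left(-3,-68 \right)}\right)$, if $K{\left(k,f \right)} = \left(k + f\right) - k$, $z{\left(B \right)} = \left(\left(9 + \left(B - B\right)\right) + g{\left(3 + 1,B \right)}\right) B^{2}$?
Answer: $-106605900$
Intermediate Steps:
$z{\left(B \right)} = 14 B^{2}$ ($z{\left(B \right)} = \left(\left(9 + \left(B - B\right)\right) + 5\right) B^{2} = \left(\left(9 + 0\right) + 5\right) B^{2} = \left(9 + 5\right) B^{2} = 14 B^{2}$)
$K{\left(k,f \right)} = f$ ($K{\left(k,f \right)} = \left(f + k\right) - k = f$)
$\left(z{\left(-53 \right)} - 1116\right) \left(-2722 + K{\left(-3,-68 \right)}\right) = \left(14 \left(-53\right)^{2} - 1116\right) \left(-2722 - 68\right) = \left(14 \cdot 2809 - 1116\right) \left(-2790\right) = \left(39326 - 1116\right) \left(-2790\right) = 38210 \left(-2790\right) = -106605900$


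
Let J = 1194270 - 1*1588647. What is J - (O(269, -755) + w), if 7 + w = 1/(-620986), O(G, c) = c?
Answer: -244429404389/620986 ≈ -3.9362e+5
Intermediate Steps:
J = -394377 (J = 1194270 - 1588647 = -394377)
w = -4346903/620986 (w = -7 + 1/(-620986) = -7 - 1/620986 = -4346903/620986 ≈ -7.0000)
J - (O(269, -755) + w) = -394377 - (-755 - 4346903/620986) = -394377 - 1*(-473191333/620986) = -394377 + 473191333/620986 = -244429404389/620986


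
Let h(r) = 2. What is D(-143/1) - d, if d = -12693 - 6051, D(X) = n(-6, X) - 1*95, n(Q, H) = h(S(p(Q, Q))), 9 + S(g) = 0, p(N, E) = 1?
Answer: 18651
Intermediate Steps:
S(g) = -9 (S(g) = -9 + 0 = -9)
n(Q, H) = 2
D(X) = -93 (D(X) = 2 - 1*95 = 2 - 95 = -93)
d = -18744
D(-143/1) - d = -93 - 1*(-18744) = -93 + 18744 = 18651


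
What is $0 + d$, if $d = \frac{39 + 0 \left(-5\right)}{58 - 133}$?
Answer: $- \frac{13}{25} \approx -0.52$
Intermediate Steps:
$d = - \frac{13}{25}$ ($d = \frac{39 + 0}{-75} = 39 \left(- \frac{1}{75}\right) = - \frac{13}{25} \approx -0.52$)
$0 + d = 0 - \frac{13}{25} = - \frac{13}{25}$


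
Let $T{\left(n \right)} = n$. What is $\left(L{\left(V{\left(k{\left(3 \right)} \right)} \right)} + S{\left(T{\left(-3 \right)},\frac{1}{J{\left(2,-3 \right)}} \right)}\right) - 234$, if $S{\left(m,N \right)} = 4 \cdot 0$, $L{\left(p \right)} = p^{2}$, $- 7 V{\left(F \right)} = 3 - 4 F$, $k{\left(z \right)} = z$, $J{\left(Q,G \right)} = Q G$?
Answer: $- \frac{11385}{49} \approx -232.35$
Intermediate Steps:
$J{\left(Q,G \right)} = G Q$
$V{\left(F \right)} = - \frac{3}{7} + \frac{4 F}{7}$ ($V{\left(F \right)} = - \frac{3 - 4 F}{7} = - \frac{3}{7} + \frac{4 F}{7}$)
$S{\left(m,N \right)} = 0$
$\left(L{\left(V{\left(k{\left(3 \right)} \right)} \right)} + S{\left(T{\left(-3 \right)},\frac{1}{J{\left(2,-3 \right)}} \right)}\right) - 234 = \left(\left(- \frac{3}{7} + \frac{4}{7} \cdot 3\right)^{2} + 0\right) - 234 = \left(\left(- \frac{3}{7} + \frac{12}{7}\right)^{2} + 0\right) - 234 = \left(\left(\frac{9}{7}\right)^{2} + 0\right) - 234 = \left(\frac{81}{49} + 0\right) - 234 = \frac{81}{49} - 234 = - \frac{11385}{49}$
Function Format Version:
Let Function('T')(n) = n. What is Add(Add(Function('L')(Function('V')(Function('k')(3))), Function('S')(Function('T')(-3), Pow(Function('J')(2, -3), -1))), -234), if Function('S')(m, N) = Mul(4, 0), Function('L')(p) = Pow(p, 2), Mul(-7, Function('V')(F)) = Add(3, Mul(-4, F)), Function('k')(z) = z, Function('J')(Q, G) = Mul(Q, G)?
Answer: Rational(-11385, 49) ≈ -232.35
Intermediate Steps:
Function('J')(Q, G) = Mul(G, Q)
Function('V')(F) = Add(Rational(-3, 7), Mul(Rational(4, 7), F)) (Function('V')(F) = Mul(Rational(-1, 7), Add(3, Mul(-4, F))) = Add(Rational(-3, 7), Mul(Rational(4, 7), F)))
Function('S')(m, N) = 0
Add(Add(Function('L')(Function('V')(Function('k')(3))), Function('S')(Function('T')(-3), Pow(Function('J')(2, -3), -1))), -234) = Add(Add(Pow(Add(Rational(-3, 7), Mul(Rational(4, 7), 3)), 2), 0), -234) = Add(Add(Pow(Add(Rational(-3, 7), Rational(12, 7)), 2), 0), -234) = Add(Add(Pow(Rational(9, 7), 2), 0), -234) = Add(Add(Rational(81, 49), 0), -234) = Add(Rational(81, 49), -234) = Rational(-11385, 49)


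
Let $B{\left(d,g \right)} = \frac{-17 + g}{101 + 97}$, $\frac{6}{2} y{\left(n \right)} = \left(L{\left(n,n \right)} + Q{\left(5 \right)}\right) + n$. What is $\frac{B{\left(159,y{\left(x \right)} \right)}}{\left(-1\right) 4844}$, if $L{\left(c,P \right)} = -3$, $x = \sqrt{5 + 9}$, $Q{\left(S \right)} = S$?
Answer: $\frac{7}{411048} - \frac{\sqrt{14}}{2877336} \approx 1.5729 \cdot 10^{-5}$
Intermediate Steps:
$x = \sqrt{14} \approx 3.7417$
$y{\left(n \right)} = \frac{2}{3} + \frac{n}{3}$ ($y{\left(n \right)} = \frac{\left(-3 + 5\right) + n}{3} = \frac{2 + n}{3} = \frac{2}{3} + \frac{n}{3}$)
$B{\left(d,g \right)} = - \frac{17}{198} + \frac{g}{198}$ ($B{\left(d,g \right)} = \frac{-17 + g}{198} = \left(-17 + g\right) \frac{1}{198} = - \frac{17}{198} + \frac{g}{198}$)
$\frac{B{\left(159,y{\left(x \right)} \right)}}{\left(-1\right) 4844} = \frac{- \frac{17}{198} + \frac{\frac{2}{3} + \frac{\sqrt{14}}{3}}{198}}{\left(-1\right) 4844} = \frac{- \frac{17}{198} + \left(\frac{1}{297} + \frac{\sqrt{14}}{594}\right)}{-4844} = \left(- \frac{49}{594} + \frac{\sqrt{14}}{594}\right) \left(- \frac{1}{4844}\right) = \frac{7}{411048} - \frac{\sqrt{14}}{2877336}$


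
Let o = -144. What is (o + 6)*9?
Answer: -1242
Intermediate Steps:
(o + 6)*9 = (-144 + 6)*9 = -138*9 = -1242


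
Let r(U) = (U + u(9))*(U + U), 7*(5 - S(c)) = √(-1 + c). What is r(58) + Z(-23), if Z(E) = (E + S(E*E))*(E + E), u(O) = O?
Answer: 8600 + 184*√33/7 ≈ 8751.0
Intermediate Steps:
S(c) = 5 - √(-1 + c)/7
r(U) = 2*U*(9 + U) (r(U) = (U + 9)*(U + U) = (9 + U)*(2*U) = 2*U*(9 + U))
Z(E) = 2*E*(5 + E - √(-1 + E²)/7) (Z(E) = (E + (5 - √(-1 + E*E)/7))*(E + E) = (E + (5 - √(-1 + E²)/7))*(2*E) = (5 + E - √(-1 + E²)/7)*(2*E) = 2*E*(5 + E - √(-1 + E²)/7))
r(58) + Z(-23) = 2*58*(9 + 58) + (2/7)*(-23)*(35 - √(-1 + (-23)²) + 7*(-23)) = 2*58*67 + (2/7)*(-23)*(35 - √(-1 + 529) - 161) = 7772 + (2/7)*(-23)*(35 - √528 - 161) = 7772 + (2/7)*(-23)*(35 - 4*√33 - 161) = 7772 + (2/7)*(-23)*(-126 - 4*√33) = 7772 + (828 + 184*√33/7) = 8600 + 184*√33/7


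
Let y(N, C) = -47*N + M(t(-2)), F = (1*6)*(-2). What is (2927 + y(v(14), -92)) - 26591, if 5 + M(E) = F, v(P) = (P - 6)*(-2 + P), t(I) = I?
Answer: -28193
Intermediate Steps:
F = -12 (F = 6*(-2) = -12)
v(P) = (-6 + P)*(-2 + P)
M(E) = -17 (M(E) = -5 - 12 = -17)
y(N, C) = -17 - 47*N (y(N, C) = -47*N - 17 = -17 - 47*N)
(2927 + y(v(14), -92)) - 26591 = (2927 + (-17 - 47*(12 + 14² - 8*14))) - 26591 = (2927 + (-17 - 47*(12 + 196 - 112))) - 26591 = (2927 + (-17 - 47*96)) - 26591 = (2927 + (-17 - 4512)) - 26591 = (2927 - 4529) - 26591 = -1602 - 26591 = -28193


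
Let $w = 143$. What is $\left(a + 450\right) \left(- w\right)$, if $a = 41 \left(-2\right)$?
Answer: $-52624$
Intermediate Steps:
$a = -82$
$\left(a + 450\right) \left(- w\right) = \left(-82 + 450\right) \left(\left(-1\right) 143\right) = 368 \left(-143\right) = -52624$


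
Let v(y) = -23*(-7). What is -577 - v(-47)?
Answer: -738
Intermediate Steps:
v(y) = 161
-577 - v(-47) = -577 - 1*161 = -577 - 161 = -738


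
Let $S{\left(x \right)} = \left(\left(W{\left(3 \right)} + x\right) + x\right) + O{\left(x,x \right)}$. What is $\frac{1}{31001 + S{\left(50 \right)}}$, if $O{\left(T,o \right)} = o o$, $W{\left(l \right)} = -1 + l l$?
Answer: $\frac{1}{33609} \approx 2.9754 \cdot 10^{-5}$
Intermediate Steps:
$W{\left(l \right)} = -1 + l^{2}$
$O{\left(T,o \right)} = o^{2}$
$S{\left(x \right)} = 8 + x^{2} + 2 x$ ($S{\left(x \right)} = \left(\left(\left(-1 + 3^{2}\right) + x\right) + x\right) + x^{2} = \left(\left(\left(-1 + 9\right) + x\right) + x\right) + x^{2} = \left(\left(8 + x\right) + x\right) + x^{2} = \left(8 + 2 x\right) + x^{2} = 8 + x^{2} + 2 x$)
$\frac{1}{31001 + S{\left(50 \right)}} = \frac{1}{31001 + \left(8 + 50^{2} + 2 \cdot 50\right)} = \frac{1}{31001 + \left(8 + 2500 + 100\right)} = \frac{1}{31001 + 2608} = \frac{1}{33609}$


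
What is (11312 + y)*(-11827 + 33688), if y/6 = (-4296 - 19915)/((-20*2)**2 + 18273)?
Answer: 701607277530/2839 ≈ 2.4713e+8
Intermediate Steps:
y = -145266/19873 (y = 6*((-4296 - 19915)/((-20*2)**2 + 18273)) = 6*(-24211/((-40)**2 + 18273)) = 6*(-24211/(1600 + 18273)) = 6*(-24211/19873) = -145266/19873 ≈ -7.3097)
(11312 + y)*(-11827 + 33688) = (11312 - 145266/19873)*(-11827 + 33688) = (224658110/19873)*21861 = 701607277530/2839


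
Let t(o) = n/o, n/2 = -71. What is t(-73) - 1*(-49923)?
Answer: 3644521/73 ≈ 49925.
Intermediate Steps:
n = -142 (n = 2*(-71) = -142)
t(o) = -142/o
t(-73) - 1*(-49923) = -142/(-73) - 1*(-49923) = -142*(-1/73) + 49923 = 142/73 + 49923 = 3644521/73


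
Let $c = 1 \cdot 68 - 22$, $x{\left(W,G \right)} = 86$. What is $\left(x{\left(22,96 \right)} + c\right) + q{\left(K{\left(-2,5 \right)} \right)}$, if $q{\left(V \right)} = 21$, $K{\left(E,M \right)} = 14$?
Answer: $153$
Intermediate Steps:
$c = 46$ ($c = 68 - 22 = 46$)
$\left(x{\left(22,96 \right)} + c\right) + q{\left(K{\left(-2,5 \right)} \right)} = \left(86 + 46\right) + 21 = 132 + 21 = 153$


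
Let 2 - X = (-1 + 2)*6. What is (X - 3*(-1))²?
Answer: 1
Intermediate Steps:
X = -4 (X = 2 - (-1 + 2)*6 = 2 - 6 = -4)
(X - 3*(-1))² = (-4 - 3*(-1))² = (-4 + 3)² = (-1)² = 1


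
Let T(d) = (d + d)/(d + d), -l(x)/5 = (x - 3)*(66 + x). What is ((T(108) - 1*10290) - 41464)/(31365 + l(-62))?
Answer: -51753/32665 ≈ -1.5844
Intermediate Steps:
l(x) = -5*(-3 + x)*(66 + x) (l(x) = -5*(x - 3)*(66 + x) = -5*(-3 + x)*(66 + x))
T(d) = 1 (T(d) = (2*d)/((2*d)) = (2*d)*(1/(2*d)) = 1)
((T(108) - 1*10290) - 41464)/(31365 + l(-62)) = ((1 - 1*10290) - 41464)/(31365 + (990 - 315*(-62) - 5*(-62)²)) = ((1 - 10290) - 41464)/(31365 + (990 + 19530 - 5*3844)) = (-10289 - 41464)/(31365 + (990 + 19530 - 19220)) = -51753/(31365 + 1300) = -51753/32665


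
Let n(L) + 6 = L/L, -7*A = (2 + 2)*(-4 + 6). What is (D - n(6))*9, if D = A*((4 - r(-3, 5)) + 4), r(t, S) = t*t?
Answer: 387/7 ≈ 55.286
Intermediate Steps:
r(t, S) = t²
A = -8/7 (A = -(2 + 2)*(-4 + 6)/7 = -4*2/7 = -⅐*8 = -8/7 ≈ -1.1429)
n(L) = -5 (n(L) = -6 + L/L = -6 + 1 = -5)
D = 8/7 (D = -8*((4 - 1*(-3)²) + 4)/7 = -8*((4 - 1*9) + 4)/7 = -8*((4 - 9) + 4)/7 = -8*(-5 + 4)/7 = -8/7*(-1) = 8/7 ≈ 1.1429)
(D - n(6))*9 = (8/7 - 1*(-5))*9 = (8/7 + 5)*9 = (43/7)*9 = 387/7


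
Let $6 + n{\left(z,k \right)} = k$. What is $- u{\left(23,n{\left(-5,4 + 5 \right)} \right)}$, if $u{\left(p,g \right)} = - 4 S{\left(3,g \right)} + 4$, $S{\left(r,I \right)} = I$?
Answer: $8$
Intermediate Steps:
$n{\left(z,k \right)} = -6 + k$
$u{\left(p,g \right)} = 4 - 4 g$ ($u{\left(p,g \right)} = - 4 g + 4 = 4 - 4 g$)
$- u{\left(23,n{\left(-5,4 + 5 \right)} \right)} = - (4 - 4 \left(-6 + \left(4 + 5\right)\right)) = - (4 - 4 \left(-6 + 9\right)) = - (4 - 12) = \left(-1\right) \left(-8\right) = 8$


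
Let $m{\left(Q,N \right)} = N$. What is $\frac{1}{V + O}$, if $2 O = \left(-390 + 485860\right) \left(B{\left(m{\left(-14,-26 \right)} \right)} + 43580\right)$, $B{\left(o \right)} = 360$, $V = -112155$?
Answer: $\frac{1}{10665663745} \approx 9.3759 \cdot 10^{-11}$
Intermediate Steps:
$O = 10665775900$ ($O = \frac{\left(-390 + 485860\right) \left(360 + 43580\right)}{2} = \frac{485470 \cdot 43940}{2} = \frac{1}{2} \cdot 21331551800 = 10665775900$)
$\frac{1}{V + O} = \frac{1}{-112155 + 10665775900} = \frac{1}{10665663745}$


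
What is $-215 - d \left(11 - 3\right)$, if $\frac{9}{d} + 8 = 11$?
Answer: $-239$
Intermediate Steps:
$d = 3$ ($d = \frac{9}{-8 + 11} = \frac{9}{3} = 9 \cdot \frac{1}{3} = 3$)
$-215 - d \left(11 - 3\right) = -215 - 3 \left(11 - 3\right) = -215 - 3 \cdot 8 = -215 - 24 = -239$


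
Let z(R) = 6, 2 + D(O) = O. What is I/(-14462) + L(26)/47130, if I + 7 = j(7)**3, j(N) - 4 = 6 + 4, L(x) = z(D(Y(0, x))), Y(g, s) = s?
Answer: -3069239/16228430 ≈ -0.18913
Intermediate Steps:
D(O) = -2 + O
L(x) = 6
j(N) = 14 (j(N) = 4 + (6 + 4) = 4 + 10 = 14)
I = 2737 (I = -7 + 14**3 = -7 + 2744 = 2737)
I/(-14462) + L(26)/47130 = 2737/(-14462) + 6/47130 = 2737*(-1/14462) + 6*(1/47130) = -391/2066 + 1/7855 = -3069239/16228430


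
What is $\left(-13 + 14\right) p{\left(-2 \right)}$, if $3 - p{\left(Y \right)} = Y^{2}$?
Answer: $-1$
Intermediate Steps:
$p{\left(Y \right)} = 3 - Y^{2}$
$\left(-13 + 14\right) p{\left(-2 \right)} = \left(-13 + 14\right) \left(3 - \left(-2\right)^{2}\right) = 1 \left(3 - 4\right) = 1 \left(-1\right) = -1$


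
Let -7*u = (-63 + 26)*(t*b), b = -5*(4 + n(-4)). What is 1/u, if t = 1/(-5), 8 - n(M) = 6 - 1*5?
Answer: 7/407 ≈ 0.017199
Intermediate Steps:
n(M) = 7 (n(M) = 8 - (6 - 1*5) = 8 - (6 - 5) = 8 - 1*1 = 8 - 1 = 7)
t = -1/5 ≈ -0.20000
b = -55 (b = -5*(4 + 7) = -5*11 = -55)
u = 407/7 (u = -(-63 + 26)*(-1/5*(-55))/7 = -(-37)*11/7 = -1/7*(-407) = 407/7 ≈ 58.143)
1/u = 1/(407/7) = 7/407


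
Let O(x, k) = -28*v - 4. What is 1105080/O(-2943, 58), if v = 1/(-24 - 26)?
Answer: -13813500/43 ≈ -3.2124e+5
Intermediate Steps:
v = -1/50 (v = 1/(-50) = -1/50 ≈ -0.020000)
O(x, k) = -86/25 (O(x, k) = -28*(-1/50) - 4 = 14/25 - 4 = -86/25)
1105080/O(-2943, 58) = 1105080/(-86/25) = 1105080*(-25/86) = -13813500/43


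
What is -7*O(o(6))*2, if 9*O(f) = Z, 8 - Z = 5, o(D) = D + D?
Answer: -14/3 ≈ -4.6667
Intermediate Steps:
o(D) = 2*D
Z = 3 (Z = 8 - 1*5 = 8 - 5 = 3)
O(f) = ⅓ (O(f) = (⅑)*3 = ⅓)
-7*O(o(6))*2 = -7*⅓*2 = -7/3*2 = -14/3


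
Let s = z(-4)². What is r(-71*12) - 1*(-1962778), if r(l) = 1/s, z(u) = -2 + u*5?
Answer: 949984553/484 ≈ 1.9628e+6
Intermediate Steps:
z(u) = -2 + 5*u
s = 484 (s = (-2 + 5*(-4))² = (-2 - 20)² = (-22)² = 484)
r(l) = 1/484
r(-71*12) - 1*(-1962778) = 1/484 - 1*(-1962778) = 1/484 + 1962778 = 949984553/484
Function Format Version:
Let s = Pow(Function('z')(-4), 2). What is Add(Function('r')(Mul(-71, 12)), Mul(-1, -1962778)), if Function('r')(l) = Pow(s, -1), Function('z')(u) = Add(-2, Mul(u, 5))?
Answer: Rational(949984553, 484) ≈ 1.9628e+6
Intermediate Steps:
Function('z')(u) = Add(-2, Mul(5, u))
s = 484 (s = Pow(Add(-2, Mul(5, -4)), 2) = Pow(Add(-2, -20), 2) = Pow(-22, 2) = 484)
Function('r')(l) = Rational(1, 484) (Function('r')(l) = Pow(484, -1) = Rational(1, 484))
Add(Function('r')(Mul(-71, 12)), Mul(-1, -1962778)) = Add(Rational(1, 484), Mul(-1, -1962778)) = Add(Rational(1, 484), 1962778) = Rational(949984553, 484)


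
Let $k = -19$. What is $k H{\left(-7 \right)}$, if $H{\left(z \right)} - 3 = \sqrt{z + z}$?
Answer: $-57 - 19 i \sqrt{14} \approx -57.0 - 71.091 i$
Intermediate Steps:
$H{\left(z \right)} = 3 + \sqrt{2} \sqrt{z}$ ($H{\left(z \right)} = 3 + \sqrt{z + z} = 3 + \sqrt{2 z} = 3 + \sqrt{2} \sqrt{z}$)
$k H{\left(-7 \right)} = - 19 \left(3 + \sqrt{2} \sqrt{-7}\right) = - 19 \left(3 + \sqrt{2} i \sqrt{7}\right) = - 19 \left(3 + i \sqrt{14}\right) = -57 - 19 i \sqrt{14}$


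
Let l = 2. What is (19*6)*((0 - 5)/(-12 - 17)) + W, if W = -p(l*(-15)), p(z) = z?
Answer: 1440/29 ≈ 49.655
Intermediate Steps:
W = 30 (W = -2*(-15) = -1*(-30) = 30)
(19*6)*((0 - 5)/(-12 - 17)) + W = (19*6)*((0 - 5)/(-12 - 17)) + 30 = 114*(-5/(-29)) + 30 = 114*(-5*(-1/29)) + 30 = 114*(5/29) + 30 = 570/29 + 30 = 1440/29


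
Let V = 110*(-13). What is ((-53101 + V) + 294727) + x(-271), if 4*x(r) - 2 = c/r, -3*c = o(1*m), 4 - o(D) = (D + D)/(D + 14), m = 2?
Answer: 1041492029/4336 ≈ 2.4020e+5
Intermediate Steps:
V = -1430
o(D) = 4 - 2*D/(14 + D) (o(D) = 4 - (D + D)/(D + 14) = 4 - 2*D/(14 + D))
c = -5/4 (c = -2*(28 + 1*2)/(3*(14 + 1*2)) = -2*(28 + 2)/(3*(14 + 2)) = -2*30/(3*16) = -⅓*15/4 = -5/4 ≈ -1.2500)
x(r) = ½ - 5/(16*r) (x(r) = ½ + (-5/(4*r))/4 = ½ - 5/(16*r))
((-53101 + V) + 294727) + x(-271) = ((-53101 - 1430) + 294727) + (1/16)*(-5 + 8*(-271))/(-271) = (-54531 + 294727) + (1/16)*(-1/271)*(-5 - 2168) = 240196 + (1/16)*(-1/271)*(-2173) = 240196 + 2173/4336 = 1041492029/4336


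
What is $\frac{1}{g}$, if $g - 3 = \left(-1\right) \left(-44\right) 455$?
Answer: $\frac{1}{20023} \approx 4.9943 \cdot 10^{-5}$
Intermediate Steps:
$g = 20023$ ($g = 3 + \left(-1\right) \left(-44\right) 455 = 3 + 44 \cdot 455 = 3 + 20020 = 20023$)
$\frac{1}{g} = \frac{1}{20023}$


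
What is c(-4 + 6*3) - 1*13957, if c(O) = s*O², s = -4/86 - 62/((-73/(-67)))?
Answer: -78849551/3139 ≈ -25119.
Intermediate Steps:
s = -178768/3139 (s = -4*1/86 - 62/((-73*(-1/67))) = -2/43 - 62/73/67 = -2/43 - 62*67/73 = -2/43 - 4154/73 = -178768/3139 ≈ -56.951)
c(O) = -178768*O²/3139
c(-4 + 6*3) - 1*13957 = -178768*(-4 + 6*3)²/3139 - 1*13957 = -178768*(-4 + 18)²/3139 - 13957 = -178768/3139*14² - 13957 = -178768/3139*196 - 13957 = -35038528/3139 - 13957 = -78849551/3139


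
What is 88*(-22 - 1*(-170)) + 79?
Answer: 13103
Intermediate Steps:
88*(-22 - 1*(-170)) + 79 = 88*(-22 + 170) + 79 = 88*148 + 79 = 13024 + 79 = 13103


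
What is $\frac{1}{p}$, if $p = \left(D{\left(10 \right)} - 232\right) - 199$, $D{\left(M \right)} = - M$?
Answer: $- \frac{1}{441} \approx -0.0022676$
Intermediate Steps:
$p = -441$ ($p = \left(\left(-1\right) 10 - 232\right) - 199 = \left(-10 - 232\right) - 199 = -242 - 199 = -441$)
$\frac{1}{p} = \frac{1}{-441} = - \frac{1}{441}$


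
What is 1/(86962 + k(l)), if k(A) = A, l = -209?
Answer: 1/86753 ≈ 1.1527e-5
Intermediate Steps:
1/(86962 + k(l)) = 1/(86962 - 209) = 1/86753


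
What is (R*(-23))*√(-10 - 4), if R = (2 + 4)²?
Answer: -828*I*√14 ≈ -3098.1*I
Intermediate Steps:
R = 36 (R = 6² = 36)
(R*(-23))*√(-10 - 4) = (36*(-23))*√(-10 - 4) = -828*I*√14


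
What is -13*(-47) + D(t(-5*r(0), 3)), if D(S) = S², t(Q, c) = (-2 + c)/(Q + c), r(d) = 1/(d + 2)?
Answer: 615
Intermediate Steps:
r(d) = 1/(2 + d)
t(Q, c) = (-2 + c)/(Q + c)
-13*(-47) + D(t(-5*r(0), 3)) = -13*(-47) + ((-2 + 3)/(-5/(2 + 0) + 3))² = 611 + (1/(-5/2 + 3))² = 611 + (1/(½))² = 611 + (2*1)² = 611 + 2² = 611 + 4 = 615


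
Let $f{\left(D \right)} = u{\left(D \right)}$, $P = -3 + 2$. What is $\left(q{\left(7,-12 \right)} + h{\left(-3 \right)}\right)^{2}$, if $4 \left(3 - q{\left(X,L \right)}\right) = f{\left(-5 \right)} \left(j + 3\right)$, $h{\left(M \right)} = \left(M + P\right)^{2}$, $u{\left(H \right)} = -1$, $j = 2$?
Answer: $\frac{6561}{16} \approx 410.06$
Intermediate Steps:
$P = -1$
$h{\left(M \right)} = \left(-1 + M\right)^{2}$ ($h{\left(M \right)} = \left(M - 1\right)^{2} = \left(-1 + M\right)^{2}$)
$f{\left(D \right)} = -1$
$q{\left(X,L \right)} = \frac{17}{4}$ ($q{\left(X,L \right)} = 3 - \frac{\left(-1\right) \left(2 + 3\right)}{4} = 3 - \frac{\left(-1\right) 5}{4} = 3 - - \frac{5}{4} = 3 + \frac{5}{4} = \frac{17}{4}$)
$\left(q{\left(7,-12 \right)} + h{\left(-3 \right)}\right)^{2} = \left(\frac{17}{4} + \left(-1 - 3\right)^{2}\right)^{2} = \left(\frac{17}{4} + \left(-4\right)^{2}\right)^{2} = \left(\frac{17}{4} + 16\right)^{2} = \left(\frac{81}{4}\right)^{2} = \frac{6561}{16}$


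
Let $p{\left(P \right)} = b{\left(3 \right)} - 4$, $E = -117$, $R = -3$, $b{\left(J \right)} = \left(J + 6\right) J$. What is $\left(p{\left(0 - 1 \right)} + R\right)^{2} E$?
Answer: $-46800$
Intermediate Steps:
$b{\left(J \right)} = J \left(6 + J\right)$ ($b{\left(J \right)} = \left(6 + J\right) J = J \left(6 + J\right)$)
$p{\left(P \right)} = 23$ ($p{\left(P \right)} = 3 \left(6 + 3\right) - 4 = 3 \cdot 9 - 4 = 27 - 4 = 23$)
$\left(p{\left(0 - 1 \right)} + R\right)^{2} E = \left(23 - 3\right)^{2} \left(-117\right) = 20^{2} \left(-117\right) = 400 \left(-117\right) = -46800$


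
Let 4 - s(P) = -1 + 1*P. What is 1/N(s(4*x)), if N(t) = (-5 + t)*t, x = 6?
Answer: 1/456 ≈ 0.0021930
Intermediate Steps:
s(P) = 5 - P (s(P) = 4 - (-1 + 1*P) = 4 - (-1 + P) = 4 + (1 - P) = 5 - P)
N(t) = t*(-5 + t)
1/N(s(4*x)) = 1/((5 - 4*6)*(-5 + (5 - 4*6))) = 1/((5 - 1*24)*(-5 + (5 - 1*24))) = 1/((5 - 24)*(-5 + (5 - 24))) = 1/(-19*(-5 - 19)) = 1/(-19*(-24)) = 1/456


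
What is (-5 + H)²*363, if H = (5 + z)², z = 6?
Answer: 4884528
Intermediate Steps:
H = 121 (H = (5 + 6)² = 11² = 121)
(-5 + H)²*363 = (-5 + 121)²*363 = 116²*363 = 13456*363 = 4884528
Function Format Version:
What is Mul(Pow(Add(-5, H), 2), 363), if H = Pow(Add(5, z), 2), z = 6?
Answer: 4884528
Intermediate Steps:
H = 121 (H = Pow(Add(5, 6), 2) = Pow(11, 2) = 121)
Mul(Pow(Add(-5, H), 2), 363) = Mul(Pow(Add(-5, 121), 2), 363) = Mul(Pow(116, 2), 363) = Mul(13456, 363) = 4884528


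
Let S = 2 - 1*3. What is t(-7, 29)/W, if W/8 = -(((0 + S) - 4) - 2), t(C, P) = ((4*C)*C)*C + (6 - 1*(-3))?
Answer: -1363/56 ≈ -24.339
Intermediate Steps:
t(C, P) = 9 + 4*C**3 (t(C, P) = (4*C**2)*C + (6 + 3) = 4*C**3 + 9 = 9 + 4*C**3)
S = -1 (S = 2 - 3 = -1)
W = 56 (W = 8*(-(((0 - 1) - 4) - 2)) = 8*(-((-1 - 4) - 2)) = 8*(-(-5 - 2)) = 8*(-1*(-7)) = 8*7 = 56)
t(-7, 29)/W = (9 + 4*(-7)**3)/56 = (9 + 4*(-343))*(1/56) = (9 - 1372)*(1/56) = -1363*1/56 = -1363/56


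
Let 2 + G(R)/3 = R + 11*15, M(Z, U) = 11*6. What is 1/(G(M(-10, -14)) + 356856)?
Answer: 1/357543 ≈ 2.7969e-6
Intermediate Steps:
M(Z, U) = 66
G(R) = 489 + 3*R (G(R) = -6 + 3*(R + 11*15) = -6 + 3*(R + 165) = -6 + 3*(165 + R) = -6 + (495 + 3*R) = 489 + 3*R)
1/(G(M(-10, -14)) + 356856) = 1/((489 + 3*66) + 356856) = 1/((489 + 198) + 356856) = 1/(687 + 356856) = 1/357543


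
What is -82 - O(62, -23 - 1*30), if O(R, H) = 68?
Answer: -150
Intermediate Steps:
-82 - O(62, -23 - 1*30) = -82 - 1*68 = -82 - 68 = -150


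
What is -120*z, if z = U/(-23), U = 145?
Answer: 17400/23 ≈ 756.52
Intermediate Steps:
z = -145/23 (z = 145/(-23) = 145*(-1/23) = -145/23 ≈ -6.3043)
-120*z = -120*(-145/23) = 17400/23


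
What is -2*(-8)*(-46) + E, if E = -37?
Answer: -773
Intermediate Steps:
-2*(-8)*(-46) + E = -2*(-8)*(-46) - 37 = 16*(-46) - 37 = -736 - 37 = -773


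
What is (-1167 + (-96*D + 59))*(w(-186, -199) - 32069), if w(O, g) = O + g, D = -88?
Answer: -238212360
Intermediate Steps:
(-1167 + (-96*D + 59))*(w(-186, -199) - 32069) = (-1167 + (-96*(-88) + 59))*((-186 - 199) - 32069) = (-1167 + (8448 + 59))*(-385 - 32069) = (-1167 + 8507)*(-32454) = 7340*(-32454) = -238212360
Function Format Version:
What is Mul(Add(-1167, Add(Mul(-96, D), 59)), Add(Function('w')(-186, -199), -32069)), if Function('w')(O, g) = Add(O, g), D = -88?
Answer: -238212360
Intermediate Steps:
Mul(Add(-1167, Add(Mul(-96, D), 59)), Add(Function('w')(-186, -199), -32069)) = Mul(Add(-1167, Add(Mul(-96, -88), 59)), Add(Add(-186, -199), -32069)) = Mul(Add(-1167, Add(8448, 59)), Add(-385, -32069)) = Mul(Add(-1167, 8507), -32454) = Mul(7340, -32454) = -238212360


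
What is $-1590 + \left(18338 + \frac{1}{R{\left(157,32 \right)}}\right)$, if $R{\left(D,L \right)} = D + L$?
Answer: $\frac{3165373}{189} \approx 16748.0$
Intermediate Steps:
$-1590 + \left(18338 + \frac{1}{R{\left(157,32 \right)}}\right) = -1590 + \left(18338 + \frac{1}{157 + 32}\right) = -1590 + \left(18338 + \frac{1}{189}\right) = -1590 + \frac{3465883}{189} = \frac{3165373}{189}$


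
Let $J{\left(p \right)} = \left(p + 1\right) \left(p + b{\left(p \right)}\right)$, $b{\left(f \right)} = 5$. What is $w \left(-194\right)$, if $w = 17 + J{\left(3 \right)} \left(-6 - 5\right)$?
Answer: $64990$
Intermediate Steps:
$J{\left(p \right)} = \left(1 + p\right) \left(5 + p\right)$ ($J{\left(p \right)} = \left(p + 1\right) \left(p + 5\right) = \left(1 + p\right) \left(5 + p\right)$)
$w = -335$ ($w = 17 + \left(5 + 3^{2} + 6 \cdot 3\right) \left(-6 - 5\right) = 17 + \left(5 + 9 + 18\right) \left(-11\right) = 17 + 32 \left(-11\right) = 17 - 352 = -335$)
$w \left(-194\right) = \left(-335\right) \left(-194\right) = 64990$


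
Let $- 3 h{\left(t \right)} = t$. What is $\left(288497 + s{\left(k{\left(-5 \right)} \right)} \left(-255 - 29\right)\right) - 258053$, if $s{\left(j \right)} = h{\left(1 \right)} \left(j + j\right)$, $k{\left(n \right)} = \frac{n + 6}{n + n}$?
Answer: $\frac{456376}{15} \approx 30425.0$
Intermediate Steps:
$k{\left(n \right)} = \frac{6 + n}{2 n}$
$h{\left(t \right)} = - \frac{t}{3}$
$s{\left(j \right)} = - \frac{2 j}{3}$ ($s{\left(j \right)} = \left(- \frac{1}{3}\right) 1 \left(j + j\right) = - \frac{2 j}{3}$)
$\left(288497 + s{\left(k{\left(-5 \right)} \right)} \left(-255 - 29\right)\right) - 258053 = \left(288497 + - \frac{2 \frac{6 - 5}{2 \left(-5\right)}}{3} \left(-255 - 29\right)\right) - 258053 = \left(288497 + - \frac{2 \cdot \frac{1}{2} \left(- \frac{1}{5}\right) 1}{3} \left(-284\right)\right) - 258053 = \left(288497 + \left(- \frac{2}{3}\right) \left(- \frac{1}{10}\right) \left(-284\right)\right) - 258053 = \left(288497 + \frac{1}{15} \left(-284\right)\right) - 258053 = \left(288497 - \frac{284}{15}\right) - 258053 = \frac{4327171}{15} - 258053 = \frac{456376}{15}$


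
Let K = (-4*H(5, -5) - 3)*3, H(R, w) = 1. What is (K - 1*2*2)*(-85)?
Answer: 2125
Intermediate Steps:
K = -21 (K = (-4*1 - 3)*3 = (-4 - 3)*3 = -7*3 = -21)
(K - 1*2*2)*(-85) = (-21 - 1*2*2)*(-85) = (-21 - 2*2)*(-85) = (-21 - 4)*(-85) = -25*(-85) = 2125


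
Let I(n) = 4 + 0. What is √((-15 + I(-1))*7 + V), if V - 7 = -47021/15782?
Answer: I*√107556758/1214 ≈ 8.5428*I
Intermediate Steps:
I(n) = 4
V = 4881/1214 (V = 7 - 47021/15782 = 7 - 47021*1/15782 = 7 - 3617/1214 = 4881/1214 ≈ 4.0206)
√((-15 + I(-1))*7 + V) = √((-15 + 4)*7 + 4881/1214) = √(-11*7 + 4881/1214) = √(-77 + 4881/1214) = √(-88597/1214) = I*√107556758/1214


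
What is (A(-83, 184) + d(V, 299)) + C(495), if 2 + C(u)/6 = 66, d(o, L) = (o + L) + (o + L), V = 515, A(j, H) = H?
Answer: 2196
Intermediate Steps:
d(o, L) = 2*L + 2*o (d(o, L) = (L + o) + (L + o) = 2*L + 2*o)
C(u) = 384 (C(u) = -12 + 6*66 = -12 + 396 = 384)
(A(-83, 184) + d(V, 299)) + C(495) = (184 + (2*299 + 2*515)) + 384 = (184 + (598 + 1030)) + 384 = (184 + 1628) + 384 = 1812 + 384 = 2196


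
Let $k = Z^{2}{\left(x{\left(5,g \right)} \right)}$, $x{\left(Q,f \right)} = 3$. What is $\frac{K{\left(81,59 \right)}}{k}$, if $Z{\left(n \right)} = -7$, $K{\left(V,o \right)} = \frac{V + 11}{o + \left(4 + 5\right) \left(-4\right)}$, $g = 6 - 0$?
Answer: $\frac{4}{49} \approx 0.081633$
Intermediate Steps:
$g = 6$ ($g = 6 + 0 = 6$)
$K{\left(V,o \right)} = \frac{11 + V}{-36 + o}$ ($K{\left(V,o \right)} = \frac{11 + V}{o + 9 \left(-4\right)} = \frac{11 + V}{o - 36} = \frac{11 + V}{-36 + o}$)
$k = 49$ ($k = \left(-7\right)^{2} = 49$)
$\frac{K{\left(81,59 \right)}}{k} = \frac{\frac{1}{-36 + 59} \left(11 + 81\right)}{49} = \frac{1}{23} \cdot 92 \cdot \frac{1}{49} = 4 \cdot \frac{1}{49} = \frac{4}{49}$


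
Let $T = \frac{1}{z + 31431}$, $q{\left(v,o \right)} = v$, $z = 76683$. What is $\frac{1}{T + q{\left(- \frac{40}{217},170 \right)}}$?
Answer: $- \frac{23460738}{4324343} \approx -5.4253$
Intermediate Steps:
$T = \frac{1}{108114}$ ($T = \frac{1}{76683 + 31431} = \frac{1}{108114} \approx 9.2495 \cdot 10^{-6}$)
$\frac{1}{T + q{\left(- \frac{40}{217},170 \right)}} = \frac{1}{\frac{1}{108114} - \frac{40}{217}} = \frac{1}{- \frac{4324343}{23460738}} = - \frac{23460738}{4324343}$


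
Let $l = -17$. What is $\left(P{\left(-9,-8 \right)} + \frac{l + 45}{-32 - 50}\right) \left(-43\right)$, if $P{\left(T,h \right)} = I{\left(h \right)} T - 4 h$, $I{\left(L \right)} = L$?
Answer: $- \frac{182750}{41} \approx -4457.3$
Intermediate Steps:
$P{\left(T,h \right)} = - 4 h + T h$ ($P{\left(T,h \right)} = h T - 4 h = T h - 4 h = - 4 h + T h$)
$\left(P{\left(-9,-8 \right)} + \frac{l + 45}{-32 - 50}\right) \left(-43\right) = \left(- 8 \left(-4 - 9\right) + \frac{-17 + 45}{-32 - 50}\right) \left(-43\right) = \left(\left(-8\right) \left(-13\right) + \frac{28}{-82}\right) \left(-43\right) = \left(104 + 28 \left(- \frac{1}{82}\right)\right) \left(-43\right) = \left(104 - \frac{14}{41}\right) \left(-43\right) = \frac{4250}{41} \left(-43\right) = - \frac{182750}{41}$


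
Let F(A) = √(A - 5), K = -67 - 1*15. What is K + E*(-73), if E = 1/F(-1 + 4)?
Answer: -82 + 73*I*√2/2 ≈ -82.0 + 51.619*I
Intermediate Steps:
K = -82 (K = -67 - 15 = -82)
F(A) = √(-5 + A)
E = -I*√2/2 (E = 1/(√(-5 + (-1 + 4))) = 1/(√(-5 + 3)) = 1/(√(-2)) = 1/(I*√2) = -I*√2/2 ≈ -0.70711*I)
K + E*(-73) = -82 - I*√2/2*(-73) = -82 + 73*I*√2/2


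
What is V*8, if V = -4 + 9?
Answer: 40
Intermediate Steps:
V = 5
V*8 = 5*8 = 40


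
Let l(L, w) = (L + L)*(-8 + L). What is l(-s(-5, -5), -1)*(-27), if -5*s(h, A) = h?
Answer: -486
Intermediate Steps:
s(h, A) = -h/5
l(L, w) = 2*L*(-8 + L) (l(L, w) = (2*L)*(-8 + L) = 2*L*(-8 + L))
l(-s(-5, -5), -1)*(-27) = (2*(-(-1)*(-5)/5)*(-8 - (-1)*(-5)/5))*(-27) = (2*(-1*1)*(-8 - 1*1))*(-27) = (2*(-1)*(-8 - 1))*(-27) = (2*(-1)*(-9))*(-27) = 18*(-27) = -486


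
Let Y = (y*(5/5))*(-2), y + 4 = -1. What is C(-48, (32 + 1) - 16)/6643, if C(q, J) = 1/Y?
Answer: 1/66430 ≈ 1.5053e-5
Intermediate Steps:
y = -5 (y = -4 - 1 = -5)
Y = 10 (Y = -25/5*(-2) = -5*1*(-2) = -5*(-2) = 10)
C(q, J) = ⅒ (C(q, J) = 1/10 = ⅒)
C(-48, (32 + 1) - 16)/6643 = (⅒)/6643 = (⅒)*(1/6643) = 1/66430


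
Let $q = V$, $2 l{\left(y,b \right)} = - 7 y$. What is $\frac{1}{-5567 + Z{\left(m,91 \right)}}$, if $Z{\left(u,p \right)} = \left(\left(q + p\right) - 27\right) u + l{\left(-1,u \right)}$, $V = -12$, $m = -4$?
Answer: $- \frac{2}{11543} \approx -0.00017327$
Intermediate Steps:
$l{\left(y,b \right)} = - \frac{7 y}{2}$ ($l{\left(y,b \right)} = \frac{\left(-7\right) y}{2} = - \frac{7 y}{2}$)
$q = -12$
$Z{\left(u,p \right)} = \frac{7}{2} + u \left(-39 + p\right)$ ($Z{\left(u,p \right)} = \left(\left(-12 + p\right) - 27\right) u - - \frac{7}{2} = \left(-39 + p\right) u + \frac{7}{2} = u \left(-39 + p\right) + \frac{7}{2} = \frac{7}{2} + u \left(-39 + p\right)$)
$\frac{1}{-5567 + Z{\left(m,91 \right)}} = \frac{1}{-5567 + \left(\frac{7}{2} - -156 + 91 \left(-4\right)\right)} = \frac{1}{-5567 + \left(\frac{7}{2} + 156 - 364\right)} = \frac{1}{-5567 - \frac{409}{2}} = \frac{1}{- \frac{11543}{2}} = - \frac{2}{11543}$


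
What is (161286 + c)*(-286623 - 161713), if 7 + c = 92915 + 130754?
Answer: -172586046528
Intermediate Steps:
c = 223662 (c = -7 + (92915 + 130754) = -7 + 223669 = 223662)
(161286 + c)*(-286623 - 161713) = (161286 + 223662)*(-286623 - 161713) = 384948*(-448336) = -172586046528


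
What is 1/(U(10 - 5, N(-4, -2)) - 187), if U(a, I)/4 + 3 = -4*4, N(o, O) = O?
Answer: -1/263 ≈ -0.0038023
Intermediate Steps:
U(a, I) = -76 (U(a, I) = -12 + 4*(-4*4) = -12 + 4*(-16) = -12 - 64 = -76)
1/(U(10 - 5, N(-4, -2)) - 187) = 1/(-76 - 187) = 1/(-263) = -1/263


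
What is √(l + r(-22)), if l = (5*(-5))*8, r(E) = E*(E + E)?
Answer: 16*√3 ≈ 27.713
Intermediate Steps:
r(E) = 2*E² (r(E) = E*(2*E) = 2*E²)
l = -200 (l = -25*8 = -200)
√(l + r(-22)) = √(-200 + 2*(-22)²) = √(-200 + 2*484) = √(-200 + 968) = √768 = 16*√3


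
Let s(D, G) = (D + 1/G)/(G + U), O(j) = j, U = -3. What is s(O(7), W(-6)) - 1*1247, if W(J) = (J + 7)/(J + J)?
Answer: -46079/37 ≈ -1245.4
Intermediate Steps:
W(J) = (7 + J)/(2*J) (W(J) = (7 + J)/((2*J)) = (7 + J)*(1/(2*J)) = (7 + J)/(2*J))
s(D, G) = (D + 1/G)/(-3 + G) (s(D, G) = (D + 1/G)/(G - 3) = (D + 1/G)/(-3 + G))
s(O(7), W(-6)) - 1*1247 = (1 + 7*((1/2)*(7 - 6)/(-6)))/((((1/2)*(7 - 6)/(-6)))*(-3 + (1/2)*(7 - 6)/(-6))) - 1*1247 = (1 + 7*((1/2)*(-1/6)*1))/((((1/2)*(-1/6)*1))*(-3 + (1/2)*(-1/6)*1)) - 1247 = (1 + 7*(-1/12))/((-1/12)*(-3 - 1/12)) - 1247 = -12*(1 - 7/12)/(-37/12) - 1247 = -12*(-12/37)*5/12 - 1247 = 60/37 - 1247 = -46079/37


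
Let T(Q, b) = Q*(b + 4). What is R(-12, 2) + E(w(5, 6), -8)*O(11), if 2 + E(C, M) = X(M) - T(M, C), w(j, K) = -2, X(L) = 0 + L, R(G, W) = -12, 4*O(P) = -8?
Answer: -24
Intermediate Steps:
O(P) = -2 (O(P) = (¼)*(-8) = -2)
X(L) = L
T(Q, b) = Q*(4 + b)
E(C, M) = -2 + M - M*(4 + C) (E(C, M) = -2 + (M - M*(4 + C)) = -2 + M - M*(4 + C))
R(-12, 2) + E(w(5, 6), -8)*O(11) = -12 + (-2 - 8 - 1*(-8)*(4 - 2))*(-2) = -12 + (-2 - 8 - 1*(-8)*2)*(-2) = -12 + (-2 - 8 + 16)*(-2) = -12 + 6*(-2) = -12 - 12 = -24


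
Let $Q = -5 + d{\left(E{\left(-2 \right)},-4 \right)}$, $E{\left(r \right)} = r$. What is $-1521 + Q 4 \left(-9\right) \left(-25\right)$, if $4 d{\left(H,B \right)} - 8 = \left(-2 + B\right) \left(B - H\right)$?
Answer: $-1521$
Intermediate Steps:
$d{\left(H,B \right)} = 2 + \frac{\left(-2 + B\right) \left(B - H\right)}{4}$
$Q = 0$ ($Q = -5 + \left(2 + \frac{1}{2} \left(-2\right) - -2 + \frac{\left(-4\right)^{2}}{4} - \left(-1\right) \left(-2\right)\right) = -5 + \left(2 - 1 + 2 + \frac{1}{4} \cdot 16 - 2\right) = -5 + \left(2 - 1 + 2 + 4 - 2\right) = -5 + 5 = 0$)
$-1521 + Q 4 \left(-9\right) \left(-25\right) = -1521 + 0 \cdot 4 \left(-9\right) \left(-25\right) = -1521 + 0 \left(-9\right) \left(-25\right) = -1521 + 0 \left(-25\right) = -1521 + 0 = -1521$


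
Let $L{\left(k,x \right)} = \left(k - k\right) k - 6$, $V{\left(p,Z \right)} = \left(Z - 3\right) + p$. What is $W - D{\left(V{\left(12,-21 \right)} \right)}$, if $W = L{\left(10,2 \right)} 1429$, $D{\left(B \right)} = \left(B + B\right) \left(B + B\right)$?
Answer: $-9150$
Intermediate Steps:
$V{\left(p,Z \right)} = -3 + Z + p$ ($V{\left(p,Z \right)} = \left(-3 + Z\right) + p = -3 + Z + p$)
$L{\left(k,x \right)} = -6$ ($L{\left(k,x \right)} = 0 k - 6 = 0 - 6 = -6$)
$D{\left(B \right)} = 4 B^{2}$ ($D{\left(B \right)} = 2 B 2 B = 4 B^{2}$)
$W = -8574$ ($W = \left(-6\right) 1429 = -8574$)
$W - D{\left(V{\left(12,-21 \right)} \right)} = -8574 - 4 \left(-3 - 21 + 12\right)^{2} = -8574 - 4 \left(-12\right)^{2} = -8574 - 4 \cdot 144 = -8574 - 576 = -9150$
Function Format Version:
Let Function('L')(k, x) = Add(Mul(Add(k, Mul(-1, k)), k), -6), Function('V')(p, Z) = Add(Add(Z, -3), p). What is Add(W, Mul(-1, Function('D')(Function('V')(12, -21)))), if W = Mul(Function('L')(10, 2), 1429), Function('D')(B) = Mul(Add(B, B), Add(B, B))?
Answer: -9150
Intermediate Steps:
Function('V')(p, Z) = Add(-3, Z, p) (Function('V')(p, Z) = Add(Add(-3, Z), p) = Add(-3, Z, p))
Function('L')(k, x) = -6 (Function('L')(k, x) = Add(Mul(0, k), -6) = Add(0, -6) = -6)
Function('D')(B) = Mul(4, Pow(B, 2)) (Function('D')(B) = Mul(Mul(2, B), Mul(2, B)) = Mul(4, Pow(B, 2)))
W = -8574 (W = Mul(-6, 1429) = -8574)
Add(W, Mul(-1, Function('D')(Function('V')(12, -21)))) = Add(-8574, Mul(-1, Mul(4, Pow(Add(-3, -21, 12), 2)))) = Add(-8574, Mul(-1, Mul(4, Pow(-12, 2)))) = Add(-8574, Mul(-1, Mul(4, 144))) = Add(-8574, Mul(-1, 576)) = Add(-8574, -576) = -9150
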